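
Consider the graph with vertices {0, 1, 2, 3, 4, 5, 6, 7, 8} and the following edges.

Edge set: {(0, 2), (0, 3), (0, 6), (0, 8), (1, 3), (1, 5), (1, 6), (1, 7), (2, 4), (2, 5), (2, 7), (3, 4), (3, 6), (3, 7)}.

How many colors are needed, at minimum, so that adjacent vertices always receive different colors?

0, 3, 6 are pairwise adjacent, so at least 3 colors are needed.
A valid assignment using 3 colors: 0=blue, 1=blue, 2=red, 3=red, 4=blue, 5=green, 6=green, 7=green, 8=red. Each edge has distinct colors on its endpoints.

3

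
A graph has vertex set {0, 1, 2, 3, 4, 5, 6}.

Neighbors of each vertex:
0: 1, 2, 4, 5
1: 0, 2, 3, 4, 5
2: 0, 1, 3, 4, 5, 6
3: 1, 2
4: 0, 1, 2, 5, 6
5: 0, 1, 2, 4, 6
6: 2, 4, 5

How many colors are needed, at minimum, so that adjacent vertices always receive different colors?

5

0, 1, 2, 4, 5 are mutually adjacent (a clique of size 5), so at least 5 colors are needed.
A valid assignment using 5 colors: 0=e, 1=b, 2=a, 3=c, 4=d, 5=c, 6=b. No two adjacent vertices share a color.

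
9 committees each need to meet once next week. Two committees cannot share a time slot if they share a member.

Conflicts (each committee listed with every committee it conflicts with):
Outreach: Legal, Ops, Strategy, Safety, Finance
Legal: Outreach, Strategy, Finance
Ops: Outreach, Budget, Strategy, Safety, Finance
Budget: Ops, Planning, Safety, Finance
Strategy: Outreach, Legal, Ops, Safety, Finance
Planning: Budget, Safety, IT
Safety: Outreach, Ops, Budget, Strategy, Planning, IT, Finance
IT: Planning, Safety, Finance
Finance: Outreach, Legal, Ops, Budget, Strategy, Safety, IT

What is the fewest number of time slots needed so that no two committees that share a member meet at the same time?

Outreach, Ops, Strategy, Safety, Finance all conflict with each other, so at least 5 time slots are needed.
Using 5 time slots: Outreach=3, Legal=1, Ops=4, Budget=3, Strategy=5, Planning=2, Safety=1, IT=3, Finance=2. Every pair that conflicts lands in different time slots.

5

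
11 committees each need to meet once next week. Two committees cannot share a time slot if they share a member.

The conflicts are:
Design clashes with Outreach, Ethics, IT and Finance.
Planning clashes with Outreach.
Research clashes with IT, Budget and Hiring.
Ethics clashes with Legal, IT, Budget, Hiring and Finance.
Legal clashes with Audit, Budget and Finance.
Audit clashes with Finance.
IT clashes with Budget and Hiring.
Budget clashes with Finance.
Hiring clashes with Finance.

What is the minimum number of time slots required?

4

Ethics, Legal, Budget, Finance are mutually in conflict, so at least 4 time slots are needed.
4 time slots suffice: time slot 1 → {Research, Outreach, Ethics, Audit}; time slot 2 → {Planning, IT, Finance}; time slot 3 → {Design, Budget, Hiring}; time slot 4 → {Legal}. Every pair that conflicts lands in different time slots.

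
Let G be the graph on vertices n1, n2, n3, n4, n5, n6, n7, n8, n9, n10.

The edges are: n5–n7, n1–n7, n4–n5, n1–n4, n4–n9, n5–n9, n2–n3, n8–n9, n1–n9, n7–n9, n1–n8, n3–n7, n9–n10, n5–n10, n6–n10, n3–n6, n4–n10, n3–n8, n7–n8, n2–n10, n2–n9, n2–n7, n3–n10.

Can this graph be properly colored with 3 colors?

n1, n7, n8, n9 are pairwise adjacent (a clique of size 4), so at least 4 colors are needed.
So 3 colors are not enough.

No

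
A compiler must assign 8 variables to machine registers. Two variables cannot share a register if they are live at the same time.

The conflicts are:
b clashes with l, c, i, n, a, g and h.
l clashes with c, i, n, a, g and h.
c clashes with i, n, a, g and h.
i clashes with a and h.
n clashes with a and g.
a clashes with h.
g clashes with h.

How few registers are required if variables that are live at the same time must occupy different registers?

b, l, c, i, a, h all conflict with each other, so at least 6 registers are needed.
A valid assignment using 6 registers: b=1, l=3, c=2, i=6, n=4, a=5, g=5, h=4. Every pair that conflicts lands in different registers.

6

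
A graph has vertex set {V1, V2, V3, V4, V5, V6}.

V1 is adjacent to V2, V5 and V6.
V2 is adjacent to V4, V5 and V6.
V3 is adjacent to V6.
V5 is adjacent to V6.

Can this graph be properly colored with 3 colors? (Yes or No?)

V1, V2, V5, V6 are mutually adjacent (a clique of size 4), so at least 4 colors are needed.
So 3 colors are not enough.

No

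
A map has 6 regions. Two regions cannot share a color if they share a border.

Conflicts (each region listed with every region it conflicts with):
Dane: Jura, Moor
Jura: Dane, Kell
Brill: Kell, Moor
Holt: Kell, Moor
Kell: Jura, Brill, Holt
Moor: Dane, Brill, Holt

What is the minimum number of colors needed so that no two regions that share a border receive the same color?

3

The cycle Jura-Kell-Holt-Moor-Dane-Jura has odd length 5, so it cannot be 2-colored; at least 3 colors are needed.
3 colors suffice: color 1 → {Kell, Moor}; color 2 → {Dane, Brill, Holt}; color 3 → {Jura}. Each listed conflict is separated.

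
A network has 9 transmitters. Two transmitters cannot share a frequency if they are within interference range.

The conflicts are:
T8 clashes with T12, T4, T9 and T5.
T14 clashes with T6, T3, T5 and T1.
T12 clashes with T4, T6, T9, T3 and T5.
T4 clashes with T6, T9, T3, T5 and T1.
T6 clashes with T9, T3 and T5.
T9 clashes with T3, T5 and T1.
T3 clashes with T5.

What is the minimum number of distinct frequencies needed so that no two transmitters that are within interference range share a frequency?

T12, T4, T6, T9, T3, T5 pairwise conflict, so at least 6 frequencies are needed.
Using 6 frequencies: T8=5, T14=2, T12=4, T4=3, T6=5, T9=2, T3=6, T5=1, T1=1. Every pair that conflicts lands in different frequencies.

6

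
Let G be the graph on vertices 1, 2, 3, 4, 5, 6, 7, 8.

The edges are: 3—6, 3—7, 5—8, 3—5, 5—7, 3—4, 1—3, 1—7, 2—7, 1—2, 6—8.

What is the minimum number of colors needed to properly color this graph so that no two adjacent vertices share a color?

1, 3, 7 are mutually adjacent, so at least 3 colors are needed.
3 colors suffice: color a → {2, 3, 8}; color b → {4, 6, 7}; color c → {1, 5}. Every edge joins two different colors.

3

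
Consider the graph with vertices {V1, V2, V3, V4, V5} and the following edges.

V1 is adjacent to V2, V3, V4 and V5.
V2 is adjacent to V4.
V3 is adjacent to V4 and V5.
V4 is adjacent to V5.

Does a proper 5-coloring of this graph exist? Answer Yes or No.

Yes

The chromatic number is 4. V1, V3, V4, V5 are mutually adjacent (a clique of size 4), so at least 4 colors are needed.
4 colors suffice: color 1 → {V4}; color 2 → {V1}; color 3 → {V2, V5}; color 4 → {V3}.
Since 5 ≥ 4, a proper 5-coloring certainly exists.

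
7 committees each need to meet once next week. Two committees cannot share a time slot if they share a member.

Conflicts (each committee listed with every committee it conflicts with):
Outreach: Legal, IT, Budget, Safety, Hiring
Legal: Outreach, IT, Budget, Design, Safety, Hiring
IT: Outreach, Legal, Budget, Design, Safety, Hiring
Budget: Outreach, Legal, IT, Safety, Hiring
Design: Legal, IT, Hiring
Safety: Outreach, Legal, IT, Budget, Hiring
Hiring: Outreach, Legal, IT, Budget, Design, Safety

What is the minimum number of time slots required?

6

Outreach, Legal, IT, Budget, Safety, Hiring all conflict with each other, so at least 6 time slots are needed.
6 time slots suffice: Outreach=6, Legal=3, IT=2, Budget=4, Design=4, Safety=5, Hiring=1. Every pair that conflicts lands in different time slots.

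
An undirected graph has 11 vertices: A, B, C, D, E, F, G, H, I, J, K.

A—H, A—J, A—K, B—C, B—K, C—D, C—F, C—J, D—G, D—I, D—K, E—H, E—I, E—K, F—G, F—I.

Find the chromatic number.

The cycle A-J-C-B-K-A has odd length 5, so it cannot be 2-colored; at least 3 colors are needed.
3 colors suffice: A=blue, B=blue, C=red, D=blue, E=blue, F=blue, G=red, H=red, I=red, J=green, K=red. Each edge has distinct colors on its endpoints.

3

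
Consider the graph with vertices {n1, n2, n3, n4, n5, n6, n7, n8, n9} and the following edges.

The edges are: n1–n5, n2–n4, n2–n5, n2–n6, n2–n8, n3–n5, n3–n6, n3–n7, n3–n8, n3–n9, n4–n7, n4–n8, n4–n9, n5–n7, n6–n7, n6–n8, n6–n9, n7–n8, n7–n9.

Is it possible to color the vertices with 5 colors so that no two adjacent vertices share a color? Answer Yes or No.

The chromatic number is 4. n3, n6, n7, n8 are pairwise adjacent (a clique of size 4), so at least 4 colors are needed.
4 colors suffice: color red → {n1, n2, n7}; color blue → {n5, n8, n9}; color green → {n4, n6}; color yellow → {n3}.
Since 5 ≥ 4, a proper 5-coloring certainly exists.

Yes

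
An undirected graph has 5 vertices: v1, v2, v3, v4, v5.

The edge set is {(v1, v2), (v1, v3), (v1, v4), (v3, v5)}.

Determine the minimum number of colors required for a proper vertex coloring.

v1 and v4 are adjacent, so at least 2 colors are needed.
2 colors suffice: color 1 → {v1, v5}; color 2 → {v2, v3, v4}. Each edge has distinct colors on its endpoints.

2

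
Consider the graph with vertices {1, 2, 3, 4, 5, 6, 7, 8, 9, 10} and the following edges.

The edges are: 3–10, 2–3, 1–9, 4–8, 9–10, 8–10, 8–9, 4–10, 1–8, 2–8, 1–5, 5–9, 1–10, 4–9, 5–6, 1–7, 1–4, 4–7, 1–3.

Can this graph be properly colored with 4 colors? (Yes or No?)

No

1, 4, 8, 9, 10 form a clique, so at least 5 colors are needed.
So 4 colors are not enough.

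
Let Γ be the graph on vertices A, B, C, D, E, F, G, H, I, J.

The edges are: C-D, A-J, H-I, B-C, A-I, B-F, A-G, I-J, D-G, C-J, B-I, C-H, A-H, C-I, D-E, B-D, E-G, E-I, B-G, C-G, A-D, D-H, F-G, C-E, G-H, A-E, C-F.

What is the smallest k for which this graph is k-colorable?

4

C, D, E, G are pairwise adjacent (a clique of size 4), so at least 4 colors are needed.
A valid assignment using 4 colors: A=1, B=4, C=1, D=3, E=4, F=3, G=2, H=4, I=2, J=3. No two adjacent vertices share a color.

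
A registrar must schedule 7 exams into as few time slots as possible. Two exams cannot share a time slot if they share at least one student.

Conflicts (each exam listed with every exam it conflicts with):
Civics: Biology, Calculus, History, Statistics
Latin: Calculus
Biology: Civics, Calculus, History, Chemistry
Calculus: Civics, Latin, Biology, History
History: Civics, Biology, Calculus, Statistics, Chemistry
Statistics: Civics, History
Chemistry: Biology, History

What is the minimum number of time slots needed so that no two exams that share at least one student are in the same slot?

4

Civics, Biology, Calculus, History all conflict with each other, so at least 4 time slots are needed.
A valid assignment using 4 time slots: Civics=4, Latin=1, Biology=2, Calculus=3, History=1, Statistics=2, Chemistry=3. No two conflicting exams share a time slot.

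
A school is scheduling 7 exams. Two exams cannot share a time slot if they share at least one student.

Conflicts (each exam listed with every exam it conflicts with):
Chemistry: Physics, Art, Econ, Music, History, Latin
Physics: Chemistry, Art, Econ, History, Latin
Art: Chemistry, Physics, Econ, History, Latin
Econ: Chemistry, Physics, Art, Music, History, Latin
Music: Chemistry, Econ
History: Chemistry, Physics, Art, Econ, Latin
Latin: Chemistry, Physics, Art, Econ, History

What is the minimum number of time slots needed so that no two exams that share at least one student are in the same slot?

Chemistry, Physics, Art, Econ, History, Latin all conflict with each other, so at least 6 time slots are needed.
Using 6 time slots: Chemistry=1, Physics=4, Art=5, Econ=2, Music=3, History=3, Latin=6. No two conflicting exams share a time slot.

6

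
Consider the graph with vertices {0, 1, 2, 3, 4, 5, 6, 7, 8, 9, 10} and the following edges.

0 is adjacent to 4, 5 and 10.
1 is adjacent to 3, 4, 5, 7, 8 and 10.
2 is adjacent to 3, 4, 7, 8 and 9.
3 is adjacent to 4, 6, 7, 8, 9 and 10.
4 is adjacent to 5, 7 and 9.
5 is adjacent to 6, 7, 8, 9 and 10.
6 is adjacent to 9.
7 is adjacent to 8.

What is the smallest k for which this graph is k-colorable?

1, 3, 7, 8 form a clique, so at least 4 colors are needed.
One proper 4-coloring: 0=green, 1=yellow, 2=yellow, 3=red, 4=blue, 5=red, 6=blue, 7=green, 8=blue, 9=green, 10=blue. No two adjacent vertices share a color.

4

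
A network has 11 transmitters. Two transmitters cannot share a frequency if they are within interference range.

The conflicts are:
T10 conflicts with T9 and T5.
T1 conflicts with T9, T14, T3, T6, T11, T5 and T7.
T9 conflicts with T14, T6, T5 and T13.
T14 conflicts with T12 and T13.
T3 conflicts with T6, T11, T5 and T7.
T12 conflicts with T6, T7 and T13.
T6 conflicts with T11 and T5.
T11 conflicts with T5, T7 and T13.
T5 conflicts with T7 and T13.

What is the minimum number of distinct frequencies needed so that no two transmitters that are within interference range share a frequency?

5

T1, T3, T6, T11, T5 all conflict with each other, so at least 5 frequencies are needed.
5 frequencies suffice: frequency 1 → {T12, T5}; frequency 2 → {T10, T1, T13}; frequency 3 → {T14, T6, T7}; frequency 4 → {T9, T11}; frequency 5 → {T3}. Every pair that conflicts lands in different frequencies.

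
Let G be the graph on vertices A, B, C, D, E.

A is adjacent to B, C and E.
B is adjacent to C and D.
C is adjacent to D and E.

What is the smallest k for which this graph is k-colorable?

3

B, C, D form a triangle, so at least 3 colors are needed.
One proper 3-coloring: A=blue, B=green, C=red, D=blue, E=green. No two adjacent vertices share a color.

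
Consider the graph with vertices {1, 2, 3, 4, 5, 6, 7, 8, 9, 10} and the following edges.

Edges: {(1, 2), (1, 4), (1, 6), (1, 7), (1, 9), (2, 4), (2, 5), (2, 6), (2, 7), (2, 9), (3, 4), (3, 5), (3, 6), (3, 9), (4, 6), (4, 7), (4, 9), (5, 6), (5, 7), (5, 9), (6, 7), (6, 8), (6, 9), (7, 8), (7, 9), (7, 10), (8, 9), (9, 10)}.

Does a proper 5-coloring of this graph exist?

1, 2, 4, 6, 7, 9 form a clique, so at least 6 colors are needed.
So 5 colors are not enough.

No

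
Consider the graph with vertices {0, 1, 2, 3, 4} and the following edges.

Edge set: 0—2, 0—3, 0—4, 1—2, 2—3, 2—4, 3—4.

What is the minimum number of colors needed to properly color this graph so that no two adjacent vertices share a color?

0, 2, 3, 4 are pairwise adjacent (a clique of size 4), so at least 4 colors are needed.
One proper 4-coloring: 0=b, 1=b, 2=a, 3=c, 4=d. Every edge joins two different colors.

4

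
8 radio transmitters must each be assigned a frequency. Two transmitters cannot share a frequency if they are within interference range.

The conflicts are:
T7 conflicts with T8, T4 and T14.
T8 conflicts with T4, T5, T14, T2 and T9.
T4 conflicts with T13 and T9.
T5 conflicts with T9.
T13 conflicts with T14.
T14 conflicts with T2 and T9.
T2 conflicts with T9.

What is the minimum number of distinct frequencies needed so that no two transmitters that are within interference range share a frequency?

T8, T14, T2, T9 are mutually in conflict, so at least 4 frequencies are needed.
A valid assignment using 4 frequencies: T7=2, T8=1, T4=3, T5=3, T13=1, T14=3, T2=4, T9=2. Every pair that conflicts lands in different frequencies.

4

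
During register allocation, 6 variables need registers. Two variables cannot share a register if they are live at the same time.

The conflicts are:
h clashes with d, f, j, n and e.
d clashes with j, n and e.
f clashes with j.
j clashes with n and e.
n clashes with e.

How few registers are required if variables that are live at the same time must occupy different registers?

h, d, j, n, e all conflict with each other, so at least 5 registers are needed.
Using 5 registers: h=2, d=5, f=3, j=1, n=4, e=3. No two conflicting variables share a register.

5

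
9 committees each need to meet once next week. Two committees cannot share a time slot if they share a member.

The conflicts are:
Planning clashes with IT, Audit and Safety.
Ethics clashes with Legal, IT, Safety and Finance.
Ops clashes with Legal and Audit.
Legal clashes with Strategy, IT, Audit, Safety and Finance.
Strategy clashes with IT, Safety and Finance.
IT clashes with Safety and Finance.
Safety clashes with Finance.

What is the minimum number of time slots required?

5

Ethics, Legal, IT, Safety, Finance are mutually in conflict, so at least 5 time slots are needed.
5 time slots suffice: time slot 1 → {Planning, Legal}; time slot 2 → {IT, Audit}; time slot 3 → {Ops, Safety}; time slot 4 → {Finance}; time slot 5 → {Ethics, Strategy}. No two conflicting committees share a time slot.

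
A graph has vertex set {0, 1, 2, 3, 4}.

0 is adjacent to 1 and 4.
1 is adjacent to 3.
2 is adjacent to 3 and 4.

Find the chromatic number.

The cycle 2-4-0-1-3-2 has odd length 5, so it cannot be 2-colored; at least 3 colors are needed.
3 colors suffice: 0=a, 1=c, 2=a, 3=b, 4=b. No two adjacent vertices share a color.

3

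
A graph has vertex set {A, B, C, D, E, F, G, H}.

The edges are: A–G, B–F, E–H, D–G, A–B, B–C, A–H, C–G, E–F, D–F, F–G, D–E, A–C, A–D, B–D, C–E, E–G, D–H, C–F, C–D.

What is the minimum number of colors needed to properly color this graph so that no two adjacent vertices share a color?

5

C, D, E, F, G are pairwise adjacent (a clique of size 5), so at least 5 colors are needed.
A valid assignment using 5 colors: A=green, B=yellow, C=blue, D=red, E=purple, F=green, G=yellow, H=blue. Every edge joins two different colors.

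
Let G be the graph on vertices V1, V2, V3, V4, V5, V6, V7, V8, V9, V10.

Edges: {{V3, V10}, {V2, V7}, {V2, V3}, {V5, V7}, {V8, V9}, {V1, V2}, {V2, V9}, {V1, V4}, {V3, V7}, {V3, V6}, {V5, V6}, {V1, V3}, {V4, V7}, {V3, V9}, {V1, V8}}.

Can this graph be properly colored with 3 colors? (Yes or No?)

The chromatic number is 3. V1, V2, V3 are pairwise adjacent, so at least 3 colors are needed.
A valid assignment using 3 colors: V1=3, V2=2, V3=1, V4=1, V5=1, V6=2, V7=3, V8=1, V9=3, V10=2.
That is already a proper 3-coloring.

Yes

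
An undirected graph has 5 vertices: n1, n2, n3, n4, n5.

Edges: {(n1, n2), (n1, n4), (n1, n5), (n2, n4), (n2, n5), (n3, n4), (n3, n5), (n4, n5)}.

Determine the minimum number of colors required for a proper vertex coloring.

4

n1, n2, n4, n5 form a clique, so at least 4 colors are needed.
4 colors suffice: color 1 → {n4}; color 2 → {n5}; color 3 → {n2, n3}; color 4 → {n1}. Each edge has distinct colors on its endpoints.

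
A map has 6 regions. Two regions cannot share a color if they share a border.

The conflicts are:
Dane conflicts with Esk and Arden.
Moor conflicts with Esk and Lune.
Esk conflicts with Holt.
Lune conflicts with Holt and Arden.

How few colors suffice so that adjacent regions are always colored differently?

The cycle Esk-Moor-Lune-Arden-Dane-Esk has odd length 5, so it cannot be 2-colored; at least 3 colors are needed.
3 colors suffice: Dane=3, Moor=2, Esk=1, Lune=1, Holt=2, Arden=2. No two conflicting regions share a color.

3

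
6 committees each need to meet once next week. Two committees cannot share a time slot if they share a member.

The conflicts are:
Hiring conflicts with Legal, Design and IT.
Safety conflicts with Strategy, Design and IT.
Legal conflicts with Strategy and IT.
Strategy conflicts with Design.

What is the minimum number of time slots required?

Safety, Strategy, Design are mutually in conflict, so at least 3 time slots are needed.
3 time slots suffice: time slot 1 → {Hiring, Safety}; time slot 2 → {Strategy, IT}; time slot 3 → {Legal, Design}. Each listed conflict is separated.

3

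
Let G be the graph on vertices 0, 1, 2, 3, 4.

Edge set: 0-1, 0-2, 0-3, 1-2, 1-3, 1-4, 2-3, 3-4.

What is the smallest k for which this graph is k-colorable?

0, 1, 2, 3 form a clique, so at least 4 colors are needed.
A valid assignment using 4 colors: 0=c, 1=b, 2=d, 3=a, 4=c. No two adjacent vertices share a color.

4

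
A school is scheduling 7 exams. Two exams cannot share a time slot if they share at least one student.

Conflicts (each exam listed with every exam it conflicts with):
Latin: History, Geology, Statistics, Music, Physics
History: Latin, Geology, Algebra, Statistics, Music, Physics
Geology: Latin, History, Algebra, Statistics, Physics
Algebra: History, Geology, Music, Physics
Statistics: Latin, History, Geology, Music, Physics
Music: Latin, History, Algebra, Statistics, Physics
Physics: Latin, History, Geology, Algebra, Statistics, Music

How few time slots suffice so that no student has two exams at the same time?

Latin, History, Statistics, Music, Physics pairwise conflict, so at least 5 time slots are needed.
5 time slots suffice: time slot 1 → {History}; time slot 2 → {Physics}; time slot 3 → {Latin, Algebra}; time slot 4 → {Geology, Music}; time slot 5 → {Statistics}. Each listed conflict is separated.

5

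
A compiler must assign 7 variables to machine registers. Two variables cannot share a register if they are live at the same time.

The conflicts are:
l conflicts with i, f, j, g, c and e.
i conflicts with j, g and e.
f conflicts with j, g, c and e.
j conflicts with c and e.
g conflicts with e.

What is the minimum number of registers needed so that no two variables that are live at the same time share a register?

4

l, i, g, e are mutually in conflict, so at least 4 registers are needed.
4 registers suffice: l=1, i=3, f=3, j=4, g=4, c=2, e=2. Each listed conflict is separated.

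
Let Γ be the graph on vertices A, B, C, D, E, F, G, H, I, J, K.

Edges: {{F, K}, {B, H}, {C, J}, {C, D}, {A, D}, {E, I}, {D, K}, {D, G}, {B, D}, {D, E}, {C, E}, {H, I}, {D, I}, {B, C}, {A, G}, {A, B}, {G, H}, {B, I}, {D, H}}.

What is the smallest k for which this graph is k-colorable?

B, D, H, I form a clique, so at least 4 colors are needed.
4 colors suffice: color red → {D, F, J}; color blue → {B, E, G, K}; color green → {A, C, I}; color yellow → {H}. No two adjacent vertices share a color.

4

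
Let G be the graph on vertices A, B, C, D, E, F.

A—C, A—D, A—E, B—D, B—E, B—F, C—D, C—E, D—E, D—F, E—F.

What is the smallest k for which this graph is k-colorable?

B, D, E, F form a clique, so at least 4 colors are needed.
4 colors suffice: A=green, B=green, C=yellow, D=blue, E=red, F=yellow. No two adjacent vertices share a color.

4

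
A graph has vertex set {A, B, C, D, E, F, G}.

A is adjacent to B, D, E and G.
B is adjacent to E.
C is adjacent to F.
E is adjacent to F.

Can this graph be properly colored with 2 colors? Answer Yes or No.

A, B, E form a triangle, so at least 3 colors are needed.
So 2 colors are not enough.

No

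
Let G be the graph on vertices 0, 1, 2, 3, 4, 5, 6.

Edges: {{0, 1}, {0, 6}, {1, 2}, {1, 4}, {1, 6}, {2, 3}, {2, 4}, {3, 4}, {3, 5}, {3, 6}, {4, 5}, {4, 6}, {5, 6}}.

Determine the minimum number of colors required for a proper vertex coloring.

4

3, 4, 5, 6 form a clique, so at least 4 colors are needed.
One proper 4-coloring: 0=blue, 1=green, 2=red, 3=green, 4=blue, 5=yellow, 6=red. No two adjacent vertices share a color.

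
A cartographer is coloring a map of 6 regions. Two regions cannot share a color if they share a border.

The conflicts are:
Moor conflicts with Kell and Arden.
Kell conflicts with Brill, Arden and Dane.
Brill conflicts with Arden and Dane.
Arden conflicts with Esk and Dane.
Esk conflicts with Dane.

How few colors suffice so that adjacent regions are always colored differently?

Kell, Brill, Arden, Dane are mutually in conflict, so at least 4 colors are needed.
4 colors suffice: color 1 → {Arden}; color 2 → {Kell, Esk}; color 3 → {Moor, Dane}; color 4 → {Brill}. No two conflicting regions share a color.

4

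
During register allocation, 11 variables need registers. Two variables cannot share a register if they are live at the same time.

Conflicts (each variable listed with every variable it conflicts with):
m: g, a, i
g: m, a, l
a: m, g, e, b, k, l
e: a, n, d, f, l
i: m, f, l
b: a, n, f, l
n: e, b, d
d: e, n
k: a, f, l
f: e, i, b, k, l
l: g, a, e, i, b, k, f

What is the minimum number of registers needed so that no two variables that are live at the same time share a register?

3

g, a, l pairwise conflict, so at least 3 registers are needed.
Using 3 registers: m=1, g=3, a=2, e=3, i=3, b=3, n=1, d=2, k=3, f=2, l=1. Every pair that conflicts lands in different registers.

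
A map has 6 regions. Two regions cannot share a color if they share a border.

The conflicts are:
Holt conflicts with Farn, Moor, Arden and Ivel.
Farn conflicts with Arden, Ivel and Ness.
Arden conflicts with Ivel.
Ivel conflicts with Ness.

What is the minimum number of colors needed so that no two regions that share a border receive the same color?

4

Holt, Farn, Arden, Ivel are mutually in conflict, so at least 4 colors are needed.
4 colors suffice: color 1 → {Holt, Ness}; color 2 → {Moor, Ivel}; color 3 → {Farn}; color 4 → {Arden}. No two conflicting regions share a color.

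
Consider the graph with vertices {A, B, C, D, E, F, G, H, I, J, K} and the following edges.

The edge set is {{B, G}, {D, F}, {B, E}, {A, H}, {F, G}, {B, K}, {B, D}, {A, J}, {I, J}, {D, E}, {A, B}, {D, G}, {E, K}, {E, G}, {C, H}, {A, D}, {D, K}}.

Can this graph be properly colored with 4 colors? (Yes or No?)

Yes

The chromatic number is 4. B, D, E, K form a clique, so at least 4 colors are needed.
4 colors suffice: color 1 → {D, H, J}; color 2 → {B, C, F, I}; color 3 → {A, E}; color 4 → {G, K}.
That is already a proper 4-coloring.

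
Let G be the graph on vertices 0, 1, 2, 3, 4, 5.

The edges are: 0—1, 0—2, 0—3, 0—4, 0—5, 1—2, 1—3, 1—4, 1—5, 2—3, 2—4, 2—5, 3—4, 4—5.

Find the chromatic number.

5

0, 1, 2, 4, 5 are mutually adjacent (a clique of size 5), so at least 5 colors are needed.
5 colors suffice: 0=d, 1=a, 2=c, 3=e, 4=b, 5=e. Every edge joins two different colors.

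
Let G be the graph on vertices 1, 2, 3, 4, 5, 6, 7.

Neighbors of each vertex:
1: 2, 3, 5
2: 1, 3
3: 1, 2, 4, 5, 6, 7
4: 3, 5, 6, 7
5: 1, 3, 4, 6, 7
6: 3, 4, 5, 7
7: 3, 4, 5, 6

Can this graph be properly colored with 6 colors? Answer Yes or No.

Yes

The chromatic number is 5. 3, 4, 5, 6, 7 form a clique, so at least 5 colors are needed.
5 colors suffice: 1=c, 2=b, 3=a, 4=c, 5=b, 6=d, 7=e.
Since 6 ≥ 5, a proper 6-coloring certainly exists.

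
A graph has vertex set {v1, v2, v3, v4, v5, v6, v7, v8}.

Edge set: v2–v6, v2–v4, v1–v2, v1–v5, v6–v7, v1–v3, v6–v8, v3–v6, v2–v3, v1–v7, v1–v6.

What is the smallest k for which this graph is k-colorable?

4

v1, v2, v3, v6 are mutually adjacent (a clique of size 4), so at least 4 colors are needed.
4 colors suffice: color 1 → {v4, v5, v6}; color 2 → {v1, v8}; color 3 → {v2, v7}; color 4 → {v3}. Every edge joins two different colors.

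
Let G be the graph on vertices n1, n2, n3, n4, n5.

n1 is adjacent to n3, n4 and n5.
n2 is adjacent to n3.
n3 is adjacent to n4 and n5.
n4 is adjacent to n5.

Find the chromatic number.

4

n1, n3, n4, n5 are pairwise adjacent (a clique of size 4), so at least 4 colors are needed.
A valid assignment using 4 colors: n1=4, n2=2, n3=1, n4=3, n5=2. Every edge joins two different colors.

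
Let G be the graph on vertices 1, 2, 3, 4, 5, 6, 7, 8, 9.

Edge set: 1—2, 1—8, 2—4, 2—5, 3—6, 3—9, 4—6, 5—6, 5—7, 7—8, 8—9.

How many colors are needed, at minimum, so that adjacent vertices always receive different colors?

The cycle 7-8-1-2-5-7 has odd length 5, so it cannot be 2-colored; at least 3 colors are needed.
3 colors suffice: color a → {2, 6, 8}; color b → {1, 4, 5, 9}; color c → {3, 7}. Each edge has distinct colors on its endpoints.

3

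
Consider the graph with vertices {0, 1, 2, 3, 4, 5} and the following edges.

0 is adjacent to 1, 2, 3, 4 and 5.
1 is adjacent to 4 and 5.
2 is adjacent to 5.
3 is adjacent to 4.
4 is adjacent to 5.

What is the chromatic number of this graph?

0, 1, 4, 5 are pairwise adjacent (a clique of size 4), so at least 4 colors are needed.
4 colors suffice: color red → {0}; color blue → {3, 5}; color green → {2, 4}; color yellow → {1}. Every edge joins two different colors.

4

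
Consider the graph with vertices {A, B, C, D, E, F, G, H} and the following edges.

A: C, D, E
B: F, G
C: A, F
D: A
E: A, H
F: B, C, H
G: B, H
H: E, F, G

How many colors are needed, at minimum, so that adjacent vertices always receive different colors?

The cycle F-H-E-A-C-F has odd length 5, so it cannot be 2-colored; at least 3 colors are needed.
One proper 3-coloring: A=1, B=1, C=3, D=2, E=2, F=2, G=2, H=1. No two adjacent vertices share a color.

3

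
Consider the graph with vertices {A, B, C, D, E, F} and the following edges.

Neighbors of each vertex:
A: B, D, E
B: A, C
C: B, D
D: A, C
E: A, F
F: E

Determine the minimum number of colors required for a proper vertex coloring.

2

A and B are adjacent, so at least 2 colors are needed.
2 colors suffice: color red → {A, C, F}; color blue → {B, D, E}. Each edge has distinct colors on its endpoints.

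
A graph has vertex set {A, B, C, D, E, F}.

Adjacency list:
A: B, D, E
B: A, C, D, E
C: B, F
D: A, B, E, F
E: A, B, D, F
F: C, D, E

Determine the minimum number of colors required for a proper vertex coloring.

A, B, D, E are mutually adjacent (a clique of size 4), so at least 4 colors are needed.
4 colors suffice: color 1 → {C, E}; color 2 → {B, F}; color 3 → {D}; color 4 → {A}. Every edge joins two different colors.

4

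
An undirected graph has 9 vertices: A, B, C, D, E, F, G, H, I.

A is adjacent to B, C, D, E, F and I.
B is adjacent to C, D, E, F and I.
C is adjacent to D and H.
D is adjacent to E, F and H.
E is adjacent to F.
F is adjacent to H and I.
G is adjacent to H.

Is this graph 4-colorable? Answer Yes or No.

A, B, D, E, F are mutually adjacent (a clique of size 5), so at least 5 colors are needed.
So 4 colors are not enough.

No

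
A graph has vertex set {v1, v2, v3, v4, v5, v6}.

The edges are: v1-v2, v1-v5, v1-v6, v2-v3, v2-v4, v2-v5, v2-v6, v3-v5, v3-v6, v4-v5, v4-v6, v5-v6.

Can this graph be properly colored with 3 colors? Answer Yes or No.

No

v2, v3, v5, v6 form a clique, so at least 4 colors are needed.
So 3 colors are not enough.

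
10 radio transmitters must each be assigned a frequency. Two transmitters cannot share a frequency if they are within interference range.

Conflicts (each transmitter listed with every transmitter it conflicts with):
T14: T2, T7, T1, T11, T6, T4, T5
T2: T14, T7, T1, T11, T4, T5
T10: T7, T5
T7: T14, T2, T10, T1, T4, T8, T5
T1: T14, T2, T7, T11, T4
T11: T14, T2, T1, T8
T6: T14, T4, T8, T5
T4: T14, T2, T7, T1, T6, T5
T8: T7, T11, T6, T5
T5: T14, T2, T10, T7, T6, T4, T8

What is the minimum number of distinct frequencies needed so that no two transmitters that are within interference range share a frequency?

5

T14, T2, T7, T4, T5 all conflict with each other, so at least 5 frequencies are needed.
5 frequencies suffice: frequency 1 → {T1, T5}; frequency 2 → {T7, T11, T6}; frequency 3 → {T14, T10, T8}; frequency 4 → {T2}; frequency 5 → {T4}. Every pair that conflicts lands in different frequencies.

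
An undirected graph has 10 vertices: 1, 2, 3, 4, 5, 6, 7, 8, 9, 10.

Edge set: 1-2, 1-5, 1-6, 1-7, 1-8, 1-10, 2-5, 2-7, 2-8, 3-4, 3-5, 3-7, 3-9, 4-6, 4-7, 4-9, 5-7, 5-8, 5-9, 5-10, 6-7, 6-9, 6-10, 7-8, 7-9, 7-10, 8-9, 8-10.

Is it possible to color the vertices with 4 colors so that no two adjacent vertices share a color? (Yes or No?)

1, 2, 5, 7, 8 are mutually adjacent (a clique of size 5), so at least 5 colors are needed.
So 4 colors are not enough.

No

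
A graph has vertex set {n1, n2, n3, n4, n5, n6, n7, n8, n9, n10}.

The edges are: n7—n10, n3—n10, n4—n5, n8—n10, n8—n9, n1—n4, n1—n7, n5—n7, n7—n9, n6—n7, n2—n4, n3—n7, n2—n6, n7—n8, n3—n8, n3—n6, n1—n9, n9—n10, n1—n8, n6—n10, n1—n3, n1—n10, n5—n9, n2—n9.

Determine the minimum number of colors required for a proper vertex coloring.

5

n1, n3, n7, n8, n10 form a clique, so at least 5 colors are needed.
5 colors suffice: color 1 → {n4, n7}; color 2 → {n2, n5, n10}; color 3 → {n3, n9}; color 4 → {n1, n6}; color 5 → {n8}. No two adjacent vertices share a color.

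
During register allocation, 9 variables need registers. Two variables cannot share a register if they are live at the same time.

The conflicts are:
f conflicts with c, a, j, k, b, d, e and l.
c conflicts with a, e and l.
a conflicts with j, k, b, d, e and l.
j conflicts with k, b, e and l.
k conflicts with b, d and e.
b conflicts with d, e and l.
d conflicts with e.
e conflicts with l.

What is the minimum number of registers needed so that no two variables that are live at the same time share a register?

f, a, j, b, e, l are mutually in conflict, so at least 6 registers are needed.
6 registers suffice: register 1 → {e}; register 2 → {f}; register 3 → {a}; register 4 → {c, b}; register 5 → {j, d}; register 6 → {k, l}. Every pair that conflicts lands in different registers.

6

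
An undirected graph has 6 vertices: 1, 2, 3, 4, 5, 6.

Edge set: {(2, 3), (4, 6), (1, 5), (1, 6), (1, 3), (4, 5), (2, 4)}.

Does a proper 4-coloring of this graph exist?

The chromatic number is 3. The cycle 3-1-6-4-2-3 has odd length 5, so it cannot be 2-colored; at least 3 colors are needed.
A valid assignment using 3 colors: 1=red, 2=green, 3=blue, 4=red, 5=blue, 6=blue.
Since 4 ≥ 3, a proper 4-coloring certainly exists.

Yes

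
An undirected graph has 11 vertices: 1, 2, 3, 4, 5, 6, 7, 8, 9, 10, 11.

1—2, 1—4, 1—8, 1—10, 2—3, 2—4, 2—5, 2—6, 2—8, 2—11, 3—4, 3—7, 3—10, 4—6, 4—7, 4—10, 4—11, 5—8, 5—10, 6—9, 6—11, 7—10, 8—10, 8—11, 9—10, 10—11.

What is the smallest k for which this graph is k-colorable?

4

3, 4, 7, 10 form a clique, so at least 4 colors are needed.
A valid assignment using 4 colors: 1=green, 2=red, 3=green, 4=blue, 5=green, 6=yellow, 7=yellow, 8=blue, 9=blue, 10=red, 11=green. No two adjacent vertices share a color.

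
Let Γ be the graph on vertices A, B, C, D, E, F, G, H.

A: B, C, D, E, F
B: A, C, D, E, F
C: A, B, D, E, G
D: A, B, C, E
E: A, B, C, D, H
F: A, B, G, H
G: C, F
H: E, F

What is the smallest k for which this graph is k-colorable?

A, B, C, D, E are pairwise adjacent (a clique of size 5), so at least 5 colors are needed.
5 colors suffice: color 1 → {E, F}; color 2 → {B, G, H}; color 3 → {A}; color 4 → {C}; color 5 → {D}. Each edge has distinct colors on its endpoints.

5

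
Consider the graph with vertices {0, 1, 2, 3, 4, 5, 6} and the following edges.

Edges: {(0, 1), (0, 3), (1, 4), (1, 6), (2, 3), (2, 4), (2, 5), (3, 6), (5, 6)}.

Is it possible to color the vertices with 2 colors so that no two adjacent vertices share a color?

The cycle 4-1-0-3-2-4 has odd length 5, so it cannot be 2-colored; at least 3 colors are needed.
So 2 colors are not enough.

No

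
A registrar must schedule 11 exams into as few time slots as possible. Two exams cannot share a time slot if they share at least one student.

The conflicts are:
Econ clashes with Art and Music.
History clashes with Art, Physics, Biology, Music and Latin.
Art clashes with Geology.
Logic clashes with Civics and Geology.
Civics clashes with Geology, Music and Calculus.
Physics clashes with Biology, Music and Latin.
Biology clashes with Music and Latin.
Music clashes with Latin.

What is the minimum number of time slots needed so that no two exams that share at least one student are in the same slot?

5

History, Physics, Biology, Music, Latin all conflict with each other, so at least 5 time slots are needed.
5 time slots suffice: time slot 1 → {Geology, Music, Calculus}; time slot 2 → {Econ, History, Civics}; time slot 3 → {Art, Logic, Latin}; time slot 4 → {Physics}; time slot 5 → {Biology}. No two conflicting exams share a time slot.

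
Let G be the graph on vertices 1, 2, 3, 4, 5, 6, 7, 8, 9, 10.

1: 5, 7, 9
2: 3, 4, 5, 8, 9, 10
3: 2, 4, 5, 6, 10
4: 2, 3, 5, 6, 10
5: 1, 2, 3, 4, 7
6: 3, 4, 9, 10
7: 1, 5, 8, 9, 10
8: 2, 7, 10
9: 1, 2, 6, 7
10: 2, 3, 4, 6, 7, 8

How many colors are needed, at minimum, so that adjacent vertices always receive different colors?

4

3, 4, 6, 10 form a clique, so at least 4 colors are needed.
4 colors suffice: color a → {5, 9, 10}; color b → {2, 6, 7}; color c → {1, 4, 8}; color d → {3}. Every edge joins two different colors.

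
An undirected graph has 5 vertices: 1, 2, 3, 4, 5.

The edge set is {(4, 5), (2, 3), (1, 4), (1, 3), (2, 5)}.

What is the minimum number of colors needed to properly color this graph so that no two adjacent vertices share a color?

The cycle 1-4-5-2-3-1 has odd length 5, so it cannot be 2-colored; at least 3 colors are needed.
3 colors suffice: color a → {3, 5}; color b → {2, 4}; color c → {1}. No two adjacent vertices share a color.

3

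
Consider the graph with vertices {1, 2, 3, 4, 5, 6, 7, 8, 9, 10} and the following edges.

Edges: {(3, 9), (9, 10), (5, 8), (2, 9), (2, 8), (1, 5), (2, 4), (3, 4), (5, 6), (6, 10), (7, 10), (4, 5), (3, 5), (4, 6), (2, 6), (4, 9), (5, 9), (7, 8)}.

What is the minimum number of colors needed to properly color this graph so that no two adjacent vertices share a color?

3, 4, 5, 9 are mutually adjacent (a clique of size 4), so at least 4 colors are needed.
4 colors suffice: color a → {2, 5, 10}; color b → {1, 4, 8}; color c → {6, 7, 9}; color d → {3}. No two adjacent vertices share a color.

4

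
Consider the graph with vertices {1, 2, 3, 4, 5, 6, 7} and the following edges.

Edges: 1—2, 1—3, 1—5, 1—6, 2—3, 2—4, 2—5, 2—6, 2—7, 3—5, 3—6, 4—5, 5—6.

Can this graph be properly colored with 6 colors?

Yes

The chromatic number is 5. 1, 2, 3, 5, 6 form a clique, so at least 5 colors are needed.
A valid assignment using 5 colors: 1=green, 2=red, 3=yellow, 4=green, 5=blue, 6=purple, 7=blue.
Since 6 ≥ 5, a proper 6-coloring certainly exists.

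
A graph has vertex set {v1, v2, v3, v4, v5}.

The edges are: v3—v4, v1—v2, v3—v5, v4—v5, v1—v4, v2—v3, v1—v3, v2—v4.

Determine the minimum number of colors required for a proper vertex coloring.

v1, v2, v3, v4 are mutually adjacent (a clique of size 4), so at least 4 colors are needed.
4 colors suffice: v1=green, v2=yellow, v3=blue, v4=red, v5=green. Each edge has distinct colors on its endpoints.

4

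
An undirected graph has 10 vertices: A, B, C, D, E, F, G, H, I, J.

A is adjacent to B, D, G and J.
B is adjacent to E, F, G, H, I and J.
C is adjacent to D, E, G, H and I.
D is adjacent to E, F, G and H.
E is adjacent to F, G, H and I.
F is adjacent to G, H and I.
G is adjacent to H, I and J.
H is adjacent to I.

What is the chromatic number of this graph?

6

B, E, F, G, H, I form a clique, so at least 6 colors are needed.
6 colors suffice: color 1 → {G}; color 2 → {B, D}; color 3 → {A, E}; color 4 → {H, J}; color 5 → {C, F}; color 6 → {I}. No two adjacent vertices share a color.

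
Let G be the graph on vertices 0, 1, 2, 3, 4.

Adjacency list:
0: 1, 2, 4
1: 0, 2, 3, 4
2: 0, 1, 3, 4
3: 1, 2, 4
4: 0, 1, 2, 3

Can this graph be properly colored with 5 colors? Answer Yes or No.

Yes

The chromatic number is 4. 1, 2, 3, 4 are pairwise adjacent (a clique of size 4), so at least 4 colors are needed.
4 colors suffice: color red → {4}; color blue → {2}; color green → {1}; color yellow → {0, 3}.
Since 5 ≥ 4, a proper 5-coloring certainly exists.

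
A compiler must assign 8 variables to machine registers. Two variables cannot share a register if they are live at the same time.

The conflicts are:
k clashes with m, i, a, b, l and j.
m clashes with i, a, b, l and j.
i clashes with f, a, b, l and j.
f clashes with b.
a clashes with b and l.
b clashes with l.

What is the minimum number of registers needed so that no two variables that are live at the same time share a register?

k, m, i, a, b, l pairwise conflict, so at least 6 registers are needed.
6 registers suffice: register 1 → {i}; register 2 → {m, f}; register 3 → {b, j}; register 4 → {k}; register 5 → {l}; register 6 → {a}. Each listed conflict is separated.

6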